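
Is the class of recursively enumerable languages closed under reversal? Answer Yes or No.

Reverse the input and run the recogniser for L on it; this accepts exactly Lᴿ.
So the recursively enumerable languages are closed under reversal.

Yes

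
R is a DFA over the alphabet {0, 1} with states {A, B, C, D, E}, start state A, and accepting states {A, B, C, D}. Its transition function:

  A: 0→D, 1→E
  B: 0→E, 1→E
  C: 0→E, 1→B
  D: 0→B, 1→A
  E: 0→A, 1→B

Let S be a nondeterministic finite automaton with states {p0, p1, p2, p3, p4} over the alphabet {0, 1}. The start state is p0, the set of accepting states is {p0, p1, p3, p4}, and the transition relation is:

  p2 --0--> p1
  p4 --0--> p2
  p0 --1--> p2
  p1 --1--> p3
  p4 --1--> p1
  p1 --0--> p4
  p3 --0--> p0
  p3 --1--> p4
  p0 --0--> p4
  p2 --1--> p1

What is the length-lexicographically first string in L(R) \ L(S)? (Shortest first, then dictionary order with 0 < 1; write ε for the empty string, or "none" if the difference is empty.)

The string 00 is accepted by R but not by S.
No shorter string lies in the difference, and 00 is the lexicographically first length-2 string in L(R) \ L(S).

00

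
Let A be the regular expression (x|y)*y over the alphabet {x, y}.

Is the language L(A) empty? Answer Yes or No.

The string y matches the expression, so it belongs to L(A).
Since L(A) contains at least one string, it is not empty.

No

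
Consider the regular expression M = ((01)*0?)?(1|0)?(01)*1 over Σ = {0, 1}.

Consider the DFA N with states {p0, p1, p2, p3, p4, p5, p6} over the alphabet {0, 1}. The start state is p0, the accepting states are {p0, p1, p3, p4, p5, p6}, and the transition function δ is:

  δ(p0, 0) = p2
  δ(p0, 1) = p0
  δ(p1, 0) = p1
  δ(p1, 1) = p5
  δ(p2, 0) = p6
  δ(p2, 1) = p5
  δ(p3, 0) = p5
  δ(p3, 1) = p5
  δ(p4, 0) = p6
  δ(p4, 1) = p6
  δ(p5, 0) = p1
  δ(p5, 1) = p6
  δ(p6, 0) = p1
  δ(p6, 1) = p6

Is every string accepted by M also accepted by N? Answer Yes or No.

Converting the expression M to a DFA (subset construction, then merging equivalent states) gives the minimal DFA with states {m0, m1, m2, m3, m4, m5, m6, m7, m8}, start state m0, accepting states {m2, m4, m6} and transitions m0: 0→m1, 1→m2; m1: 0→m3, 1→m4; m2: 0→m5, 1→m6; m3: 0→m5, 1→m2; m4: 0→m1, 1→m2; m5: 0→m7, 1→m8; m6: 0→m7, 1→m7; m7: 0→m7, 1→m7; m8: 0→m5, 1→m6.
Exploring the product automaton M × N from the start pair (m0, p0), following both machines on each input symbol, reaches 19 state pairs: (m0, p0), (m1, p2), (m2, p0), (m3, p6), (m4, p5), (m5, p2), (m6, p0), (m5, p1), (m2, p6), (m1, p1), (m7, p6), (m8, p5), (m7, p2), (m7, p0), (m7, p1), (m6, p6), (m3, p1), (m7, p5), (m2, p5).
M accepts in {m2, m4, m6} and N accepts in {p0, p1, p3, p4, p5, p6}. The reachable pairs whose M-component is accepting are (m2, p0), (m4, p5), (m6, p0), (m2, p6), (m6, p6), (m2, p5); in each of them the N-component is accepting too, so the product for L(M) \ L(N) (M-component accepting, N-component rejecting) has no reachable accepting pair and the difference is empty.
Hence every string in L(M) is also in L(N).

Yes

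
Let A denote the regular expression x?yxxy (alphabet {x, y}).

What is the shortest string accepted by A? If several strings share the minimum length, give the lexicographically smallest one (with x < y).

yxxy

By inspection of the expression, no string of length less than 4 matches, and yxxy is the lexicographically first match of length 4.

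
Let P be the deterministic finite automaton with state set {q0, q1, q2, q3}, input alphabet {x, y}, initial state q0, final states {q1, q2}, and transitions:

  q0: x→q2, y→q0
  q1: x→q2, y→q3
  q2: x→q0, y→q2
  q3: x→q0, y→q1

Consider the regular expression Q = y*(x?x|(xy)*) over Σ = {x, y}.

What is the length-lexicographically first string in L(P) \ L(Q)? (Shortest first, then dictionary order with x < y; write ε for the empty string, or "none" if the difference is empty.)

The string xxx is accepted by P but not by Q.
No shorter string lies in the difference, and xxx is the lexicographically first length-3 string in L(P) \ L(Q).

xxx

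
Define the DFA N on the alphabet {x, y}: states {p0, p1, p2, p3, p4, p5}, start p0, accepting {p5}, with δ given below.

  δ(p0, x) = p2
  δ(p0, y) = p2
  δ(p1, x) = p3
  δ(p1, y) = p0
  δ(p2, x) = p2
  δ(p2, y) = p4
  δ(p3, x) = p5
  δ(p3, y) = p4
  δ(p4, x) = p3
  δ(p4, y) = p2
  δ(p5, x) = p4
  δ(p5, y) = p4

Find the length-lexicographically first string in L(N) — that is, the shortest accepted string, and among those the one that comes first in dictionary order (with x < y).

A breadth-first search from p0 reaches an accepting state first via the path p0 → p2 → p4 → p3 → p5 on input xyxx.
No string of length < 4 is accepted (BFS exhausts all shorter strings without reaching an accepting state), and xyxx is the lexicographically least accepting string of length 4.

xyxx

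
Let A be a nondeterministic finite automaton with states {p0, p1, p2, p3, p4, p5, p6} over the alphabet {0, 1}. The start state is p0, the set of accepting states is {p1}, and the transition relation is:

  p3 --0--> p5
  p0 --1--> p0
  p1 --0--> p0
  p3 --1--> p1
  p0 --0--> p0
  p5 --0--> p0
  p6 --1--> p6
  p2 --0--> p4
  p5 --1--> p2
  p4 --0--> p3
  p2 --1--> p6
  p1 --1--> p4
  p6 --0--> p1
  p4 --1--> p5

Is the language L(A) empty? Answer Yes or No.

Yes

The states reachable from the start state are {p0}.
None of the accepting states {p1} is reachable, so no string is accepted and L(A) = ∅.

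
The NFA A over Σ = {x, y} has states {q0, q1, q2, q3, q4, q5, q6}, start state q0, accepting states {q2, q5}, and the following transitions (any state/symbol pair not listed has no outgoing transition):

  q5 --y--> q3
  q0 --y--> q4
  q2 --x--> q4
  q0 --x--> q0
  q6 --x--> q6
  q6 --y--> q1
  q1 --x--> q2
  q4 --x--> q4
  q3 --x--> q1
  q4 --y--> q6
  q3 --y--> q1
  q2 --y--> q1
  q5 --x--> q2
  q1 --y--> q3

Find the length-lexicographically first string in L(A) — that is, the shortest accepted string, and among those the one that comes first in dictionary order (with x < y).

A breadth-first search from q0 reaches an accepting state first via the path q0 → q4 → q6 → q1 → q2 on input yyyx.
No string of length < 4 is accepted (BFS exhausts all shorter strings without reaching an accepting state), and yyyx is the lexicographically least accepting string of length 4.

yyyx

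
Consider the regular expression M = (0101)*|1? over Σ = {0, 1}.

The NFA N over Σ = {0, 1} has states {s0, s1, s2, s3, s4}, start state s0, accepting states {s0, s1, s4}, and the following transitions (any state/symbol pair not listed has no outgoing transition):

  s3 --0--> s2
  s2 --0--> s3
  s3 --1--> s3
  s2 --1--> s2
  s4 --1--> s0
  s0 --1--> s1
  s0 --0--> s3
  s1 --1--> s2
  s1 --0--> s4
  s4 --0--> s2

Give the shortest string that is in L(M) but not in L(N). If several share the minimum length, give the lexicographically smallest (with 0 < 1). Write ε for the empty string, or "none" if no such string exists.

The string 0101 is accepted by M but not by N.
No shorter string lies in the difference, and 0101 is the lexicographically first length-4 string in L(M) \ L(N).

0101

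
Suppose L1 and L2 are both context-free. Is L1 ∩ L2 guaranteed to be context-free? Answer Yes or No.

{aⁿbⁿcᵐ : m,n≥0} and {aᵐbⁿcⁿ : m,n≥0} are both context-free, but their intersection {aⁿbⁿcⁿ : n≥0} is not (pumping lemma).

No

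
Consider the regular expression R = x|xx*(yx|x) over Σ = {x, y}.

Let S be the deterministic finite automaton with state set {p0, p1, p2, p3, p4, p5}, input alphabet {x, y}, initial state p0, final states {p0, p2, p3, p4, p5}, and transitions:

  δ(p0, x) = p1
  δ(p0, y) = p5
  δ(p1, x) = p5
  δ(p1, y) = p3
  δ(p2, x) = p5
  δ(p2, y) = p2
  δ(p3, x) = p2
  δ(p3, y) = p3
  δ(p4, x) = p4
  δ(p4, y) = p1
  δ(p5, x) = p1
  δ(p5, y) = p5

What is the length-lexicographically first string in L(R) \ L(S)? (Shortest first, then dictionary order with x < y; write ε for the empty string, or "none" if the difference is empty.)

The string x is accepted by R but not by S.
No shorter string lies in the difference, and x is the lexicographically first length-1 string in L(R) \ L(S).

x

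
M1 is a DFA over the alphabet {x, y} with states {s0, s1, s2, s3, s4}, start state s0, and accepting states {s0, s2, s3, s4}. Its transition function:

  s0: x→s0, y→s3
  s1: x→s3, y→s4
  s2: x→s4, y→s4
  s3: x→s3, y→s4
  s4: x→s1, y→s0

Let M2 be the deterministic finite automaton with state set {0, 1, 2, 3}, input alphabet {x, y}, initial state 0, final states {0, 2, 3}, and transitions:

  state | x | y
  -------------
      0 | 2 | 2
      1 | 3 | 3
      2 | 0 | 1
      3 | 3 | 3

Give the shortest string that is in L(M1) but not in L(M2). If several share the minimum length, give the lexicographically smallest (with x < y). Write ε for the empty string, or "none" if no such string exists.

The string xy is accepted by M1 but not by M2.
No shorter string lies in the difference, and xy is the lexicographically first length-2 string in L(M1) \ L(M2).

xy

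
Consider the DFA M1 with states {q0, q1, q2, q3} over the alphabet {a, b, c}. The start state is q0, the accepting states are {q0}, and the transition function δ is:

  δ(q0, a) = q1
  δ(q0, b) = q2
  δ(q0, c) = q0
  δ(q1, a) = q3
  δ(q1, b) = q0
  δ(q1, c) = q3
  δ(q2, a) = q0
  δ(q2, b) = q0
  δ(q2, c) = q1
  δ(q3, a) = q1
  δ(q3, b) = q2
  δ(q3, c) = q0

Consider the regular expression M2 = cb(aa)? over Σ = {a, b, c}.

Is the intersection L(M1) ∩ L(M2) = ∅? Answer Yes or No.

Converting the expression M2 to a DFA (subset construction, then merging equivalent states) gives the minimal DFA with states {r0, r1, r2, r3, r4, r5}, start state r0, accepting states {r3, r5} and transitions r0: a→r1, b→r1, c→r2; r1: a→r1, b→r1, c→r1; r2: a→r1, b→r3, c→r1; r3: a→r4, b→r1, c→r1; r4: a→r5, b→r1, c→r1; r5: a→r1, b→r1, c→r1.
Exploring the product automaton M1 × M2 from the start pair (q0, r0), following both machines on each input symbol, reaches 9 state pairs: (q0, r0), (q1, r1), (q2, r1), (q0, r2), (q3, r1), (q0, r1), (q2, r3), (q0, r4), (q1, r5).
M1 accepts in {q0} and M2 accepts in {r3, r5}; no reachable pair has both components accepting, so no string drives both machines to acceptance simultaneously and L(M1) ∩ L(M2) = ∅.
So no string is accepted by both, and the intersection is empty.

Yes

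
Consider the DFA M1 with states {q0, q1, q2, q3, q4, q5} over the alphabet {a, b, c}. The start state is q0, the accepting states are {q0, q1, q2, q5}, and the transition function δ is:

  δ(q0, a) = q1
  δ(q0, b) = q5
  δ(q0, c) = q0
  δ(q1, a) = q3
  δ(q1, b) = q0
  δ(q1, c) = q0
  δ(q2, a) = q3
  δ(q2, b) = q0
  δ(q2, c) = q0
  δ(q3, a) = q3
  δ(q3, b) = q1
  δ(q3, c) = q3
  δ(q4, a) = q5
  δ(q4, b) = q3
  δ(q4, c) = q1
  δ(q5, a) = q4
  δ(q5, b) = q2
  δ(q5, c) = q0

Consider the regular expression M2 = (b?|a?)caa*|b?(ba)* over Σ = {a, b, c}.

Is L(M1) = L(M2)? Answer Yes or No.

No

The string a is accepted by M1 but rejected by M2.
So L(M1) ≠ L(M2).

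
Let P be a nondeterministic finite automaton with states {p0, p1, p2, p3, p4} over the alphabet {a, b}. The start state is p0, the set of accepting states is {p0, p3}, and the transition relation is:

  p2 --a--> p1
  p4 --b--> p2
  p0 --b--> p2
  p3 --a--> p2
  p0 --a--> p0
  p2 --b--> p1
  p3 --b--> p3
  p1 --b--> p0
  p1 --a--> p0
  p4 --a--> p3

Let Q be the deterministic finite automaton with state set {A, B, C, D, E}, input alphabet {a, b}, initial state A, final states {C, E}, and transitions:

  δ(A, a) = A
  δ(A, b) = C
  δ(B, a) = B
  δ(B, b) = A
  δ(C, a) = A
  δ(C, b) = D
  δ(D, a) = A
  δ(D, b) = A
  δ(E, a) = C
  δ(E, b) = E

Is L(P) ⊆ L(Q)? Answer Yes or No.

No

The empty string ε is in L(P) but not in L(Q).
So L(P) ⊄ L(Q).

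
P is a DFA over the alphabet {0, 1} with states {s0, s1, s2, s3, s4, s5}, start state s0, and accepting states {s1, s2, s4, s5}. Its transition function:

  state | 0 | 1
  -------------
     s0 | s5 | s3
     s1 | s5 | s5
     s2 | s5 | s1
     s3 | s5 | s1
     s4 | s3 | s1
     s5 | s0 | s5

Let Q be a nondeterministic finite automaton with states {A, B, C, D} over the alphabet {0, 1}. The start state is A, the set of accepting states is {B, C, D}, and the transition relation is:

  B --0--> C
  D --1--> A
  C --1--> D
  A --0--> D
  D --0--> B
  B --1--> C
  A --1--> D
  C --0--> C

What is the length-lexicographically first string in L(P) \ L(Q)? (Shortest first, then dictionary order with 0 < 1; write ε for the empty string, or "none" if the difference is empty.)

01

The string 01 is accepted by P but not by Q.
No shorter string lies in the difference, and 01 is the lexicographically first length-2 string in L(P) \ L(Q).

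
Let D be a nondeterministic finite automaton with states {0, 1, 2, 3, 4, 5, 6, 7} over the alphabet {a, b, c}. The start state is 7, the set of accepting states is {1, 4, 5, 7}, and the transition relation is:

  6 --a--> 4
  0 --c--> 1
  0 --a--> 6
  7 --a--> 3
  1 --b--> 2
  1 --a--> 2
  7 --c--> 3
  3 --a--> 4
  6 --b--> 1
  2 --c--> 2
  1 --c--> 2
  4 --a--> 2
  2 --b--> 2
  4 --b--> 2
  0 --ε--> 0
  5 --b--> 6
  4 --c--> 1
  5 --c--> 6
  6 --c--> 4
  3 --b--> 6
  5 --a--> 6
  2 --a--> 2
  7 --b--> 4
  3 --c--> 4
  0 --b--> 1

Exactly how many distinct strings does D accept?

The useful subgraph on states {1, 3, 4, 6, 7} is acyclic, so L(D) is finite; the longest accepting path visits 5 useful states, giving maximum string length 4.
Counting accepting paths from 7 by length: 1 of length 0, 1 of length 1, 5 of length 2, 10 of length 3, 4 of length 4. Total 21.

21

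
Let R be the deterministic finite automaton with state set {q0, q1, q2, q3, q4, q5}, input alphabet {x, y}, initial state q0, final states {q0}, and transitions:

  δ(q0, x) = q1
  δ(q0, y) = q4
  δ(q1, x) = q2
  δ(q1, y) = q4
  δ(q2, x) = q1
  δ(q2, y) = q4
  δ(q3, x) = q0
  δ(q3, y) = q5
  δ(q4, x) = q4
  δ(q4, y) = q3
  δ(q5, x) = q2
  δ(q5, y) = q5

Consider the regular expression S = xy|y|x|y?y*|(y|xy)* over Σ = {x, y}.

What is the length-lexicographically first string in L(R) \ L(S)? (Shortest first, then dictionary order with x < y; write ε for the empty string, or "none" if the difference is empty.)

The string yyx is accepted by R but not by S.
No shorter string lies in the difference, and yyx is the lexicographically first length-3 string in L(R) \ L(S).

yyx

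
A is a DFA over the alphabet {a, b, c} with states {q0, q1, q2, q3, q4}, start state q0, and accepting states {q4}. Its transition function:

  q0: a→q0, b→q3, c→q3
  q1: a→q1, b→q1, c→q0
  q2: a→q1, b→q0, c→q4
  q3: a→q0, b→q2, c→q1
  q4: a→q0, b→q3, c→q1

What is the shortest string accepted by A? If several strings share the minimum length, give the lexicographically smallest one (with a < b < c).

bbc

A breadth-first search from q0 reaches an accepting state first via the path q0 → q3 → q2 → q4 on input bbc.
No string of length < 3 is accepted (BFS exhausts all shorter strings without reaching an accepting state), and bbc is the lexicographically least accepting string of length 3.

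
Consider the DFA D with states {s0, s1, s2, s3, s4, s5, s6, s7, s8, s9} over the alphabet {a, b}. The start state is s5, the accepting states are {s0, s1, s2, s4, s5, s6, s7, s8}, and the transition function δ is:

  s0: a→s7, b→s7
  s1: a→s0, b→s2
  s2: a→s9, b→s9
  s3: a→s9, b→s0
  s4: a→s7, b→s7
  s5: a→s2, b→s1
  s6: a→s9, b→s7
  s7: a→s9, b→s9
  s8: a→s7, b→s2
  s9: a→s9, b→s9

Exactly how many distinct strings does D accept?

7

The useful subgraph on states {s0, s1, s2, s5, s7} is acyclic, so L(D) is finite; the longest accepting path visits 4 useful states, giving maximum string length 3.
Counting accepting paths from s5 by length: 1 of length 0, 2 of length 1, 2 of length 2, 2 of length 3. Total 7.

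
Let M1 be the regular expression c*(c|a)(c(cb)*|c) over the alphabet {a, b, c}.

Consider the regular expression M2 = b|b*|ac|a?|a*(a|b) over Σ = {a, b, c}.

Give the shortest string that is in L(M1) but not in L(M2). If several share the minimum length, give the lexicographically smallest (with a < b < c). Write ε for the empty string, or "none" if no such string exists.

cc

The string cc is accepted by M1 but not by M2.
No shorter string lies in the difference, and cc is the lexicographically first length-2 string in L(M1) \ L(M2).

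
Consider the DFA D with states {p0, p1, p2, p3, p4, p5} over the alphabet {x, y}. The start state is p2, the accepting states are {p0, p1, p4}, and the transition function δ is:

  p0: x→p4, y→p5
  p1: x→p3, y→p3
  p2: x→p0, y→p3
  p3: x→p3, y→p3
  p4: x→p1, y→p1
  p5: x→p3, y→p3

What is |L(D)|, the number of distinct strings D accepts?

The useful subgraph on states {p0, p1, p2, p4} is acyclic, so L(D) is finite; the longest accepting path visits 4 useful states, giving maximum string length 3.
Counting accepting paths from p2 by length: 1 of length 1, 1 of length 2, 2 of length 3. Total 4.

4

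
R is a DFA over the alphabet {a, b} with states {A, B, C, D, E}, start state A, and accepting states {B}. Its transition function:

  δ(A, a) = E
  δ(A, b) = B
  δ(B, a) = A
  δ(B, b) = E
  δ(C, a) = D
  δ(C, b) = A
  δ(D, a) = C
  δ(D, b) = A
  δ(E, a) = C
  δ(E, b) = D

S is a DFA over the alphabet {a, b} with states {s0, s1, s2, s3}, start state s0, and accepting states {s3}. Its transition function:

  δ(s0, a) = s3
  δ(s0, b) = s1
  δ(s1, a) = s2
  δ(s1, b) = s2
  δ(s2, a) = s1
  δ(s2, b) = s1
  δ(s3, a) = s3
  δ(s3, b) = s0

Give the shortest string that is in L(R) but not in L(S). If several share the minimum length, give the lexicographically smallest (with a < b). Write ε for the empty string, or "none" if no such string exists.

The string b is accepted by R but not by S.
No shorter string lies in the difference, and b is the lexicographically first length-1 string in L(R) \ L(S).

b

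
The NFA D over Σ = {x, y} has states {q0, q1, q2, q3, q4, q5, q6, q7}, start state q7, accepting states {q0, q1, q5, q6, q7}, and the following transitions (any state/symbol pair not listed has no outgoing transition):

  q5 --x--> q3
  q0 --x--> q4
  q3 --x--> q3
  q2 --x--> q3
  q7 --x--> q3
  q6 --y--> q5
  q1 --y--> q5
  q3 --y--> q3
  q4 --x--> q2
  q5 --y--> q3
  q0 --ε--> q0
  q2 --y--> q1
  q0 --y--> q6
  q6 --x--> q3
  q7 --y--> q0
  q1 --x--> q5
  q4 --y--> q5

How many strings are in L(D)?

The useful subgraph on states {q0, q1, q2, q4, q5, q6, q7} is acyclic, so L(D) is finite; the longest accepting path visits 6 useful states, giving maximum string length 5.
Counting accepting paths from q7 by length: 1 of length 0, 1 of length 1, 1 of length 2, 2 of length 3, 1 of length 4, 2 of length 5. Total 8.

8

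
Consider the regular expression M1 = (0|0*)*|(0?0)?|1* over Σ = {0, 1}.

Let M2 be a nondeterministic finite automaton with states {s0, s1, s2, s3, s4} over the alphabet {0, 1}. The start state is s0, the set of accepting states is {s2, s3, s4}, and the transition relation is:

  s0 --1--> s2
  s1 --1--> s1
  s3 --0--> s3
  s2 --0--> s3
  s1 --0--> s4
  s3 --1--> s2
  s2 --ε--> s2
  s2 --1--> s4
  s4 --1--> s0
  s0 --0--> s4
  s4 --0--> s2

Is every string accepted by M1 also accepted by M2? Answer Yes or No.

No

The empty string ε is in L(M1) but not in L(M2).
So L(M1) ⊄ L(M2).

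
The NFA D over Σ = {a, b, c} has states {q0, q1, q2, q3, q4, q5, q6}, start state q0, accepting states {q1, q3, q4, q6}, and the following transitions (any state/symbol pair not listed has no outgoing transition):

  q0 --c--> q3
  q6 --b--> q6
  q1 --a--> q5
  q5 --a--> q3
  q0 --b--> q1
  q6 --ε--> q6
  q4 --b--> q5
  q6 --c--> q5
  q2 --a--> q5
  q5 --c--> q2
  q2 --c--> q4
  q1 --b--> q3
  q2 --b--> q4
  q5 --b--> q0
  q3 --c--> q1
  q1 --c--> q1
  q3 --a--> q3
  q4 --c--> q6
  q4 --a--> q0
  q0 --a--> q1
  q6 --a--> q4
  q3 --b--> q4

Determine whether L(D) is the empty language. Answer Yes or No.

No

The string a is accepted: the run q0 → q1 ends in the accepting state q1.
Since at least one string is accepted, L(D) is not empty.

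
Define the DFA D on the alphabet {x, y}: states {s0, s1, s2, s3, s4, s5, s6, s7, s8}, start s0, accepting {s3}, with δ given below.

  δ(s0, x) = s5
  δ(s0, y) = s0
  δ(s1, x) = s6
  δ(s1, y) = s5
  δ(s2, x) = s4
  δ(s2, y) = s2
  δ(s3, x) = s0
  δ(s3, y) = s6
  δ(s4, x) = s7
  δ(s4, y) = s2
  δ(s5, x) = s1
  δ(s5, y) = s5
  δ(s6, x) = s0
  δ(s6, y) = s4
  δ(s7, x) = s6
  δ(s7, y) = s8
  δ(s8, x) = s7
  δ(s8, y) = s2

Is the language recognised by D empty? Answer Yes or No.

Yes

The states reachable from the start state are {s0, s1, s2, s4, s5, s6, s7, s8}.
None of the accepting states {s3} is reachable, so no string is accepted and L(D) = ∅.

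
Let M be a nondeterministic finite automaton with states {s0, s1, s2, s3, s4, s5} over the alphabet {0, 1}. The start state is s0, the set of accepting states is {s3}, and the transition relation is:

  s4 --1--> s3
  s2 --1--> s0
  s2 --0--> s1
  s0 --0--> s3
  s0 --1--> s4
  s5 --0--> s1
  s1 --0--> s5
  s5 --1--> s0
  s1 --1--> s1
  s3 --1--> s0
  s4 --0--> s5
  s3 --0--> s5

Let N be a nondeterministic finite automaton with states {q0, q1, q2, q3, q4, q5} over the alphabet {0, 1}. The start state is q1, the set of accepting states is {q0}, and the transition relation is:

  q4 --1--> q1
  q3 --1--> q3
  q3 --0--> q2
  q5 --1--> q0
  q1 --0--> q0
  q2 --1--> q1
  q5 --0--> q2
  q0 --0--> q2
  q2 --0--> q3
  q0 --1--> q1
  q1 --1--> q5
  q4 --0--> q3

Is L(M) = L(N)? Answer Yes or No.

Yes

Exploring the product automaton M × N from the start pair (s0, q1), following both machines on each input symbol, reaches 5 state pairs: (s0, q1), (s3, q0), (s4, q5), (s5, q2), (s1, q3).
M accepts in {s3} and N accepts in {q0}. In every reachable pair the two components are either both accepting — (s3, q0) — or both non-accepting, so no string is accepted by exactly one of the machines: L(M) \ L(N) and L(N) \ L(M) are both empty.
Hence every string is accepted by M iff it is accepted by N, and the two languages coincide.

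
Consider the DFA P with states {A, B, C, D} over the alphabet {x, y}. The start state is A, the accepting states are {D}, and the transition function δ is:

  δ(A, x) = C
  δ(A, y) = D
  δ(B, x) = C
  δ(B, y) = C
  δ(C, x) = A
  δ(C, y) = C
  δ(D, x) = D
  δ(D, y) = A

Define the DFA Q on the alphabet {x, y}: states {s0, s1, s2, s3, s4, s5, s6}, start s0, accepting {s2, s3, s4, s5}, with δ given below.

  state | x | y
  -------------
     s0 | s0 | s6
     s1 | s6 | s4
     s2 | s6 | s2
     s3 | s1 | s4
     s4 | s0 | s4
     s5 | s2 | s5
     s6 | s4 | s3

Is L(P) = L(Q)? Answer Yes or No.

The string y is accepted by P but rejected by Q.
So L(P) ≠ L(Q).

No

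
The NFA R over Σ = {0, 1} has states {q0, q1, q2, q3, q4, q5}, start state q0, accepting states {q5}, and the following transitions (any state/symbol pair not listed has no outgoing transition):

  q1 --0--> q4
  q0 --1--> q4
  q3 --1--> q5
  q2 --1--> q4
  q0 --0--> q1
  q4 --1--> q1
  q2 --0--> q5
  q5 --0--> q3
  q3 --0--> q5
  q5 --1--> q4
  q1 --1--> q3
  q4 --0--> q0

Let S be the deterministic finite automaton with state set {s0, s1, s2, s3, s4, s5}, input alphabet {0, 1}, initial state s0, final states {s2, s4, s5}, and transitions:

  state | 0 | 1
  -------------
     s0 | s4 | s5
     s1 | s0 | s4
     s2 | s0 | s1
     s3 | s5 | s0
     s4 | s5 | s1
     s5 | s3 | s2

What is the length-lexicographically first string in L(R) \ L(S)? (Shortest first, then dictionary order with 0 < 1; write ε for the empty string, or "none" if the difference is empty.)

010

The string 010 is accepted by R but not by S.
No shorter string lies in the difference, and 010 is the lexicographically first length-3 string in L(R) \ L(S).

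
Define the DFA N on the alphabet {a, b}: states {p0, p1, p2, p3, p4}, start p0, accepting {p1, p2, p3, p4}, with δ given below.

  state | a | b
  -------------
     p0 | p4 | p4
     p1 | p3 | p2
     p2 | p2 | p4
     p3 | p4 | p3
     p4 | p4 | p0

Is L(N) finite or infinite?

infinite

State p0 is reachable from the start and can reach an accepting state, and it lies on the cycle p0 → p4 → p0.
Traversing that cycle any number of times yields accepted strings of unbounded length, so the language is infinite.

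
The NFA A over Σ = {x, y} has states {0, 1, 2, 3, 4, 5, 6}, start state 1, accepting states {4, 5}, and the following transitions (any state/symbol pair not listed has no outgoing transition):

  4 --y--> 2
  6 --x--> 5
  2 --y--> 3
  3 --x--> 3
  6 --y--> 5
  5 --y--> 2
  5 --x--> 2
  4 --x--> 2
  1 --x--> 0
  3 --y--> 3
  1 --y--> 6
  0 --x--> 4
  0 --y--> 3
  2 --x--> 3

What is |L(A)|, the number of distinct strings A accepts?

The useful subgraph on states {0, 1, 4, 5, 6} is acyclic, so L(A) is finite; the longest accepting path visits 3 useful states, giving maximum string length 2.
Counting accepting paths from 1 by length: 3 of length 2. Total 3.

3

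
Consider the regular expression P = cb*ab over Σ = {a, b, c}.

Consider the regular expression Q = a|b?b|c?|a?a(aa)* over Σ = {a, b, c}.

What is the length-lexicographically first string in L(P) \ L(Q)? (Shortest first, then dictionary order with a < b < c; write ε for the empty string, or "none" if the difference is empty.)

The string cab is accepted by P but not by Q.
No shorter string lies in the difference, and cab is the lexicographically first length-3 string in L(P) \ L(Q).

cab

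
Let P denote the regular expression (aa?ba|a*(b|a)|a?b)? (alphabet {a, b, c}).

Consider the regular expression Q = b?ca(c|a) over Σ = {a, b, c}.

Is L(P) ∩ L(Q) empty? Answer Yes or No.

Converting the expression P to a DFA (subset construction, then merging equivalent states) gives the minimal DFA with states {p0, p1, p2, p3, p4, p5, p6}, start state p0, accepting states {p0, p1, p2, p4, p5, p6} and transitions p0: a→p1, b→p2, c→p3; p1: a→p4, b→p5, c→p3; p2: a→p3, b→p3, c→p3; p3: a→p3, b→p3, c→p3; p4: a→p6, b→p5, c→p3; p5: a→p2, b→p3, c→p3; p6: a→p6, b→p2, c→p3.
Converting the expression Q to a DFA (subset construction, then merging equivalent states) gives the minimal DFA with states {q0, q1, q2, q3, q4, q5}, start state q0, accepting states {q5} and transitions q0: a→q1, b→q2, c→q3; q1: a→q1, b→q1, c→q1; q2: a→q1, b→q1, c→q3; q3: a→q4, b→q1, c→q1; q4: a→q5, b→q1, c→q5; q5: a→q1, b→q1, c→q1.
Exploring the product automaton P × Q from the start pair (p0, q0), following both machines on each input symbol, reaches 11 state pairs: (p0, q0), (p1, q1), (p2, q2), (p3, q3), (p4, q1), (p5, q1), (p3, q1), (p3, q4), (p6, q1), (p2, q1), (p3, q5).
P accepts in {p0, p1, p2, p4, p5, p6} and Q accepts in {q5}; no reachable pair has both components accepting, so no string drives both machines to acceptance simultaneously and L(P) ∩ L(Q) = ∅.
So no string is accepted by both, and the intersection is empty.

Yes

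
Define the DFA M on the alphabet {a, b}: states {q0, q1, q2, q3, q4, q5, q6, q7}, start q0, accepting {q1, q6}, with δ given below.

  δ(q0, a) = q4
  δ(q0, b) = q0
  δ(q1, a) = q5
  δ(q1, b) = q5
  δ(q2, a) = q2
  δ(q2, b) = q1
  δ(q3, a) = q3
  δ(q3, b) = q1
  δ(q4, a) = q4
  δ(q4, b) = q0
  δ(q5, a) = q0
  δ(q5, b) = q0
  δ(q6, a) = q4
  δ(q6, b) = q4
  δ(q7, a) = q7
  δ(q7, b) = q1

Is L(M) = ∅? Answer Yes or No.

The states reachable from the start state are {q0, q4}.
None of the accepting states {q1, q6} is reachable, so no string is accepted and L(M) = ∅.

Yes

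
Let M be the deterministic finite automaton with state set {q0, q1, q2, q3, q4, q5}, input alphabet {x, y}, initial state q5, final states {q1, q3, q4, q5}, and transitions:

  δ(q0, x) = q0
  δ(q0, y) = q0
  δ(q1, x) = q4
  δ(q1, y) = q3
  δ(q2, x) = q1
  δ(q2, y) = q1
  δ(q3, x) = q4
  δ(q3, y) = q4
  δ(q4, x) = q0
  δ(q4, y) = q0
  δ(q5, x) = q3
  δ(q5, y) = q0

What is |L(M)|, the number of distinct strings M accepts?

The useful subgraph on states {q3, q4, q5} is acyclic, so L(M) is finite; the longest accepting path visits 3 useful states, giving maximum string length 2.
Counting accepting paths from q5 by length: 1 of length 0, 1 of length 1, 2 of length 2. Total 4.

4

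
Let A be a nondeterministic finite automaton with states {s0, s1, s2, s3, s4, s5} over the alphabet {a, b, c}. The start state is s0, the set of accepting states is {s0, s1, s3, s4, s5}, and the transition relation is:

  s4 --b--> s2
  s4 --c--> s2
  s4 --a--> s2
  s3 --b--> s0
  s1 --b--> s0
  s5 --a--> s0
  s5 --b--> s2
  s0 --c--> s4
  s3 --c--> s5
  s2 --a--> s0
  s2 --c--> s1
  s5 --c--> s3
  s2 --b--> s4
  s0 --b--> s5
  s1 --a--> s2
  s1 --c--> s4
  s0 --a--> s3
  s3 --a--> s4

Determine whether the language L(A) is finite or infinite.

infinite

State s0 is reachable from the start and can reach an accepting state, and it lies on the cycle s0 → s3 → s0.
Traversing that cycle any number of times yields accepted strings of unbounded length, so the language is infinite.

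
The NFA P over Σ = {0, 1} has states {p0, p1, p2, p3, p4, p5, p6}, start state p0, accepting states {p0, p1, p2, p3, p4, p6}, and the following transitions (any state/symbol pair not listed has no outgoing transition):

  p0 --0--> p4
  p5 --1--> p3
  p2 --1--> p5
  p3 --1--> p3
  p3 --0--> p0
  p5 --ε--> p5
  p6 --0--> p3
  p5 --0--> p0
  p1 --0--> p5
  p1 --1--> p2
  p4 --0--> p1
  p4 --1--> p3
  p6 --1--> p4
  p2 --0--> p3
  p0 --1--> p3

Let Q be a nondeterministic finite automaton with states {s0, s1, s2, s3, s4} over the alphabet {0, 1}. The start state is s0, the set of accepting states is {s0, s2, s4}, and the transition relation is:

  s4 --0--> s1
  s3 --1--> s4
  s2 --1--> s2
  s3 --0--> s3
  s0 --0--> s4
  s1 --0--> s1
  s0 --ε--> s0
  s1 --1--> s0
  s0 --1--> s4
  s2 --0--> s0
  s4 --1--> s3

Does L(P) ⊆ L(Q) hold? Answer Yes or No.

No

The string 00 is in L(P) but not in L(Q).
So L(P) ⊄ L(Q).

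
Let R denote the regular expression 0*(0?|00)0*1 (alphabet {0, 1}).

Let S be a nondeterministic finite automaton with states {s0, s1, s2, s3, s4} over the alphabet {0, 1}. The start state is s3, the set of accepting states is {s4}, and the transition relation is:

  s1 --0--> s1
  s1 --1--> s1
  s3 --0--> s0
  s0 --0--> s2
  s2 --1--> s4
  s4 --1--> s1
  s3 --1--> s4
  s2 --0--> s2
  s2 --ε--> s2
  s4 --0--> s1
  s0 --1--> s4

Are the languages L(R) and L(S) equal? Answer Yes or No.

Yes

Converting the expression R to a DFA (subset construction, then merging equivalent states) gives the minimal DFA with states {r0, r1, r2}, start state r0, accepting states {r1} and transitions r0: 0→r0, 1→r1; r1: 0→r2, 1→r2; r2: 0→r2, 1→r2.
Exploring the product automaton R × S from the start pair (r0, s3), following both machines on each input symbol, reaches 5 state pairs: (r0, s3), (r0, s0), (r1, s4), (r0, s2), (r2, s1).
R accepts in {r1} and S accepts in {s4}. In every reachable pair the two components are either both accepting — (r1, s4) — or both non-accepting, so no string is accepted by exactly one of the machines: L(R) \ L(S) and L(S) \ L(R) are both empty.
Hence every string is accepted by R iff it is accepted by S, and the two languages coincide.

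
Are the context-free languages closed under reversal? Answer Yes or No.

Reversing the right-hand side of every production of a context-free grammar for L gives a context-free grammar for Lᴿ (induction on derivation length).
So the context-free languages are closed under reversal.

Yes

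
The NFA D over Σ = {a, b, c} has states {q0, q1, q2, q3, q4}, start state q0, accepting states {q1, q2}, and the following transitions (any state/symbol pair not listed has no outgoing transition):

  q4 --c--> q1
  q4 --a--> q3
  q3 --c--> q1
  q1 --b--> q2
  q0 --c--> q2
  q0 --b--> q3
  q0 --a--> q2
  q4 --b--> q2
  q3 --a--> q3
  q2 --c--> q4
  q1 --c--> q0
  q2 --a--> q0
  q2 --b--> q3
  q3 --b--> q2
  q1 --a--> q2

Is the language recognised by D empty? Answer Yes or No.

The string a is accepted: the run q0 → q2 ends in the accepting state q2.
Since at least one string is accepted, L(D) is not empty.

No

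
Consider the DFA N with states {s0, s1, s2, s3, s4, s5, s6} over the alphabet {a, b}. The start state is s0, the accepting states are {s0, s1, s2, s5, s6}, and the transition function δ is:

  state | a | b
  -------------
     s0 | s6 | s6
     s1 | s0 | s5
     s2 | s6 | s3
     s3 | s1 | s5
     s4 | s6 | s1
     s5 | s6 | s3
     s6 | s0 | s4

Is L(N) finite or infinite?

State s0 is reachable from the start and can reach an accepting state, and it lies on the cycle s0 → s6 → s0.
Traversing that cycle any number of times yields accepted strings of unbounded length, so the language is infinite.

infinite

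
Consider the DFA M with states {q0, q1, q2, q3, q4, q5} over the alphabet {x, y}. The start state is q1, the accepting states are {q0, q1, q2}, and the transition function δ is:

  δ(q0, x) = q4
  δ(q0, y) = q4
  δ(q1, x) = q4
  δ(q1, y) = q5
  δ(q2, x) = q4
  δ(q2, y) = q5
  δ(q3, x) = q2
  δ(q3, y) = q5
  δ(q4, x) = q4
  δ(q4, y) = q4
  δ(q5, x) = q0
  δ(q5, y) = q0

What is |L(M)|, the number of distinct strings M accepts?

The useful subgraph on states {q0, q1, q5} is acyclic, so L(M) is finite; the longest accepting path visits 3 useful states, giving maximum string length 2.
Counting accepting paths from q1 by length: 1 of length 0, 2 of length 2. Total 3.

3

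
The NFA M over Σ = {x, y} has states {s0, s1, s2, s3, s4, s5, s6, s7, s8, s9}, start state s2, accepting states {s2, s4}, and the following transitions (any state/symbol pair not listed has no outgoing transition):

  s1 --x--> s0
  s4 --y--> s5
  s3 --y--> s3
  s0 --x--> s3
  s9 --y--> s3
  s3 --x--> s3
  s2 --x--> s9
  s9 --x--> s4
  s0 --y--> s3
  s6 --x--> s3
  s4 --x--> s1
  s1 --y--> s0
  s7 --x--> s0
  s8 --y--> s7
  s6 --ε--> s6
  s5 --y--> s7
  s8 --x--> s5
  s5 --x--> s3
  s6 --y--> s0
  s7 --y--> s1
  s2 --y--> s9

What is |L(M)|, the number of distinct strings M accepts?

3

The useful subgraph on states {s2, s4, s9} is acyclic, so L(M) is finite; the longest accepting path visits 3 useful states, giving maximum string length 2.
Counting accepting paths from s2 by length: 1 of length 0, 2 of length 2. Total 3.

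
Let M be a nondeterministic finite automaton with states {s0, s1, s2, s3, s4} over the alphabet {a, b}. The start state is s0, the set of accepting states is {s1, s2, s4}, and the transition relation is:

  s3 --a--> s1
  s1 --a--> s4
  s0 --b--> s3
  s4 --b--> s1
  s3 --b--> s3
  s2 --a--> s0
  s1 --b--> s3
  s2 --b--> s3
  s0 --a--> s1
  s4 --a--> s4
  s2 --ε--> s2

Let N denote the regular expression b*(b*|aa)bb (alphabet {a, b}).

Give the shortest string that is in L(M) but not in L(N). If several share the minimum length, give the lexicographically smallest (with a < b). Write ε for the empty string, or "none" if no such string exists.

a

The string a is accepted by M but not by N.
No shorter string lies in the difference, and a is the lexicographically first length-1 string in L(M) \ L(N).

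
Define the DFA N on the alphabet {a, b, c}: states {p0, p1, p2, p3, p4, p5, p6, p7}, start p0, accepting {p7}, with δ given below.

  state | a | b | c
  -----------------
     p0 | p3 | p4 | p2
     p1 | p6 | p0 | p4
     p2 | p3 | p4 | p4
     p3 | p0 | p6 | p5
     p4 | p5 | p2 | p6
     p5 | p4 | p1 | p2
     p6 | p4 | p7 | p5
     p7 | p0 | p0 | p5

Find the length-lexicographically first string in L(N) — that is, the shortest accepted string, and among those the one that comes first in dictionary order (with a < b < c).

A breadth-first search from p0 reaches an accepting state first via the path p0 → p3 → p6 → p7 on input abb.
No string of length < 3 is accepted (BFS exhausts all shorter strings without reaching an accepting state), and abb is the lexicographically least accepting string of length 3.

abb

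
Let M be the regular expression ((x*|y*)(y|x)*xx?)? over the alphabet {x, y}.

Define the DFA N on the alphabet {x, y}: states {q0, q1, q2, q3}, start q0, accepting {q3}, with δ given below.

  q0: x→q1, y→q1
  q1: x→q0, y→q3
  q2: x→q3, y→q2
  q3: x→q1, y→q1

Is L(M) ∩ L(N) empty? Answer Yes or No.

Converting the expression M to a DFA (subset construction, then merging equivalent states) gives the minimal DFA with states {m0, m1}, start state m0, accepting states {m0} and transitions m0: x→m0, y→m1; m1: x→m0, y→m1.
Exploring the product automaton M × N from the start pair (m0, q0), following both machines on each input symbol, reaches 4 state pairs: (m0, q0), (m0, q1), (m1, q1), (m1, q3).
M accepts in {m0} and N accepts in {q3}; no reachable pair has both components accepting, so no string drives both machines to acceptance simultaneously and L(M) ∩ L(N) = ∅.
So no string is accepted by both, and the intersection is empty.

Yes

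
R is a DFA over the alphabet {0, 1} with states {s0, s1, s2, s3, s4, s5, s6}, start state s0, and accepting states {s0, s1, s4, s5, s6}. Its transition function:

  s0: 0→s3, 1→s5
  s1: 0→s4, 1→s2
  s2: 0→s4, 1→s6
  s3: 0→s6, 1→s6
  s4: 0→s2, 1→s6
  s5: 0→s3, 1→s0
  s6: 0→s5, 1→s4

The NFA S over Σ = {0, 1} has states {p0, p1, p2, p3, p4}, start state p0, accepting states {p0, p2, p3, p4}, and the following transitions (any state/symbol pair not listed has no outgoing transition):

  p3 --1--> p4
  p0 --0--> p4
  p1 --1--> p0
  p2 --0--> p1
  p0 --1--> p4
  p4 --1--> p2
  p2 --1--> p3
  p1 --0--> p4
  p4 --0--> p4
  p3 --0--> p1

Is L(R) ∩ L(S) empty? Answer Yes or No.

The empty string ε is accepted by both R and S.
Hence L(R) ∩ L(S) ≠ ∅.

No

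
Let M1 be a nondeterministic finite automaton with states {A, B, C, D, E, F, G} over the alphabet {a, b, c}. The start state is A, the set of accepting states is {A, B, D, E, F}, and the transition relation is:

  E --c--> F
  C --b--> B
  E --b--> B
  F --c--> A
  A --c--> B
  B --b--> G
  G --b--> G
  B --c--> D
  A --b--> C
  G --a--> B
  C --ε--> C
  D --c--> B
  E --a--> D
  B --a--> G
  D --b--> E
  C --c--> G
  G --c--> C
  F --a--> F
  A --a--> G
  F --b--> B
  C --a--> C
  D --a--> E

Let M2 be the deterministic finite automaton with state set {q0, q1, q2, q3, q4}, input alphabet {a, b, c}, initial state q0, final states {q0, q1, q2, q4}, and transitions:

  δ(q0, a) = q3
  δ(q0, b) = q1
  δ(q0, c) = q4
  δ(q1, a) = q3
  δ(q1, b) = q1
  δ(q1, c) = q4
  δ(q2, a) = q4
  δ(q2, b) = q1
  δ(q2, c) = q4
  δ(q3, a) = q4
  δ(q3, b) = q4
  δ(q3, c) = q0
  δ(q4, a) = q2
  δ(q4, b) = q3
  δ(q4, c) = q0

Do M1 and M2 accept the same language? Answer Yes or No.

No

The string cca is accepted by M1 but rejected by M2.
So L(M1) ≠ L(M2).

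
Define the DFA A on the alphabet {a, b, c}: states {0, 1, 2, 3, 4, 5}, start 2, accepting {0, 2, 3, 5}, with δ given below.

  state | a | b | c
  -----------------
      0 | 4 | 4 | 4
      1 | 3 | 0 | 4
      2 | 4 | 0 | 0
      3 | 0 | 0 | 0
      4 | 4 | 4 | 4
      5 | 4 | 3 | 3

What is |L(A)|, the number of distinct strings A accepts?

3

The useful subgraph on states {0, 2} is acyclic, so L(A) is finite; the longest accepting path visits 2 useful states, giving maximum string length 1.
Counting accepting paths from 2 by length: 1 of length 0, 2 of length 1. Total 3.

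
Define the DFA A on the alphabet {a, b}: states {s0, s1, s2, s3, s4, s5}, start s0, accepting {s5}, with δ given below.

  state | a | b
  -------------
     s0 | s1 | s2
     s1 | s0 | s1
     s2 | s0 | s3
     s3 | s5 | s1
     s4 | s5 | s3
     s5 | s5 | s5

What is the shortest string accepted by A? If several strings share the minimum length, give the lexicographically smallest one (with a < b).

bba

A breadth-first search from s0 reaches an accepting state first via the path s0 → s2 → s3 → s5 on input bba.
No string of length < 3 is accepted (BFS exhausts all shorter strings without reaching an accepting state), and bba is the lexicographically least accepting string of length 3.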